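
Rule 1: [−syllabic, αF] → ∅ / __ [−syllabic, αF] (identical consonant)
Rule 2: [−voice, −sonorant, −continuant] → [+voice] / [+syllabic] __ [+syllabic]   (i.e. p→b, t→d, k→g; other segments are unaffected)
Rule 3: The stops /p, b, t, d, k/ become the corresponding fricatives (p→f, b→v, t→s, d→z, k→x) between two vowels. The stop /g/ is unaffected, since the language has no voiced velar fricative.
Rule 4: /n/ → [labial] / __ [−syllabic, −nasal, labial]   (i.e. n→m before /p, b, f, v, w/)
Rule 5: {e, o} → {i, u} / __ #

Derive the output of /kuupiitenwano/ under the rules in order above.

Rule 1 (degemination): no segment meets the environment; /kuupiitenwano/ is unchanged.
Rule 2 (intervocalic voicing): /p/ is a voiceless stop between vowels /u/ and /i/, so it voices to [b]. /t/ is a voiceless stop between vowels /i/ and /e/, so it voices to [d]. /kuupiitenwano/ → kuubiidenwano.
Rule 3 (intervocalic spirantization): /b/ is a stop between vowels /u/ and /i/, so it spirantizes to the fricative [v]. /d/ is a stop between vowels /i/ and /e/, so it spirantizes to the fricative [z]. /kuubiidenwano/ → kuuviizenwano.
Rule 4 (nasal place assimilation): /n/ precedes the labial consonant /w/, so it assimilates in place to [m]. /kuuviizenwano/ → kuuviizemwano.
Rule 5 (final vowel raising): /o/ is a mid vowel in word-final position, so it raises to [u]. /kuuviizemwano/ → kuuviizemwanu.

kuuviizemwanu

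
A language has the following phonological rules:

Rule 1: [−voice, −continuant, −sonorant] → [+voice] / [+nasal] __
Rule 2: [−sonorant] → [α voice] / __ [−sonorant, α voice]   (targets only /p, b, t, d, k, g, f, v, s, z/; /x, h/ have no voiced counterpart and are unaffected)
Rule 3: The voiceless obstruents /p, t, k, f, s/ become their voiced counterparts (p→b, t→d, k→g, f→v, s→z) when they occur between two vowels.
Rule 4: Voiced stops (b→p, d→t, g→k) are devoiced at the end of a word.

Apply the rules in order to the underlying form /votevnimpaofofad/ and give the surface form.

Rule 1 (post-nasal voicing): /p/ is a voiceless stop immediately after the nasal /m/, so it voices to [b]. /votevnimpaofofad/ → votevnimbaofofad.
Rule 2 (regressive voicing assimilation): no segment meets the environment; /votevnimbaofofad/ is unchanged.
Rule 3 (intervocalic voicing): /t/ is a voiceless obstruent between vowels /o/ and /e/, so it voices to [d]. /f/ is a voiceless obstruent between vowels /o/ and /o/, so it voices to [v]. /f/ is a voiceless obstruent between vowels /o/ and /a/, so it voices to [v]. /votevnimbaofofad/ → vodevnimbaovovad.
Rule 4 (final devoicing): /d/ is a voiced stop in word-final position, so it devoices to [t]. /vodevnimbaovovad/ → vodevnimbaovovat.

vodevnimbaovovat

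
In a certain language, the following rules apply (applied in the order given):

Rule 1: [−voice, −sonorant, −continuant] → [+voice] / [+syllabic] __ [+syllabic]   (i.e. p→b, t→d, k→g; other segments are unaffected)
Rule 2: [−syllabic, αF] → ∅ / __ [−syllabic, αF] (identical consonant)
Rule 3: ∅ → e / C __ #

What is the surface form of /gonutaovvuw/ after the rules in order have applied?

gonudaovuwe

Rule 1 (intervocalic voicing): /t/ is a voiceless stop between vowels /u/ and /a/, so it voices to [d]. /gonutaovvuw/ → gonudaovvuw.
Rule 2 (degemination): /vv/ is a geminate; the first /v/ deletes. /gonudaovvuw/ → gonudaovuw.
Rule 3 (final e-epenthesis): the form ends in the consonant /w/, so [e] is inserted word-finally. /gonudaovuw/ → gonudaovuwe.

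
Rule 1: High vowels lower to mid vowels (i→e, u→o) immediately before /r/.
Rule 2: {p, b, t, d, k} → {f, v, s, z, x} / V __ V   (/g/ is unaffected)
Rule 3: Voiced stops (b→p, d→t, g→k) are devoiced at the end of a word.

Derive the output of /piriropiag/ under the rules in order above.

Rule 1 (pre-rhotic lowering): /i/ is a high vowel immediately before /r/, so it lowers to [e]. /i/ is a high vowel immediately before /r/, so it lowers to [e]. /piriropiag/ → pereropiag.
Rule 2 (intervocalic spirantization): /p/ is a stop between vowels /o/ and /i/, so it spirantizes to the fricative [f]. /pereropiag/ → pererofiag.
Rule 3 (final devoicing): /g/ is a voiced stop in word-final position, so it devoices to [k]. /pererofiag/ → pererofiak.

pererofiak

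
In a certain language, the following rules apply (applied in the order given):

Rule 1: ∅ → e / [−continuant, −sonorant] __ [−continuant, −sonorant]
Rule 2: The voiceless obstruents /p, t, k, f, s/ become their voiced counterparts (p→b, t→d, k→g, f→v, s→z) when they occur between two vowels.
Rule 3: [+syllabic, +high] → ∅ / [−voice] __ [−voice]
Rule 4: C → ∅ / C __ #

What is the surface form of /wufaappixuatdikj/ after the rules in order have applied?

wuvaabebixuadedik

Rule 1 (stop-cluster e-epenthesis): /p/ and /p/ form a stop–stop cluster, so [e] is inserted between them. /t/ and /d/ form a stop–stop cluster, so [e] is inserted between them. /wufaappixuatdikj/ → wufaapepixuatedikj.
Rule 2 (intervocalic voicing): /f/ is a voiceless obstruent between vowels /u/ and /a/, so it voices to [v]. /p/ is a voiceless obstruent between vowels /a/ and /e/, so it voices to [b]. /p/ is a voiceless obstruent between vowels /e/ and /i/, so it voices to [b]. /t/ is a voiceless obstruent between vowels /a/ and /e/, so it voices to [d]. /wufaapepixuatedikj/ → wuvaabebixuadedikj.
Rule 3 (high vowel syncope): no segment meets the environment; /wuvaabebixuadedikj/ is unchanged.
Rule 4 (final cluster simplification): /j/ is the second consonant of a word-final cluster /kj/, so it deletes. /wuvaabebixuadedikj/ → wuvaabebixuadedik.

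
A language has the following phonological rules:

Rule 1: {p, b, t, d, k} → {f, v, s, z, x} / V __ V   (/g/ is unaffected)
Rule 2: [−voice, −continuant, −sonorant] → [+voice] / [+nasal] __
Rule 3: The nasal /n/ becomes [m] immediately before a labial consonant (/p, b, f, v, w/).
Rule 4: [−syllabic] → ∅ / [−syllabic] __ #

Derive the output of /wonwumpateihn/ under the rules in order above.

womwumbaseih

Rule 1 (intervocalic spirantization): /t/ is a stop between vowels /a/ and /e/, so it spirantizes to the fricative [s]. /wonwumpateihn/ → wonwumpaseihn.
Rule 2 (post-nasal voicing): /p/ is a voiceless stop immediately after the nasal /m/, so it voices to [b]. /wonwumpaseihn/ → wonwumbaseihn.
Rule 3 (nasal place assimilation): /n/ precedes the labial consonant /w/, so it assimilates in place to [m]. /wonwumbaseihn/ → womwumbaseihn.
Rule 4 (final cluster simplification): /n/ is the second consonant of a word-final cluster /hn/, so it deletes. /womwumbaseihn/ → womwumbaseih.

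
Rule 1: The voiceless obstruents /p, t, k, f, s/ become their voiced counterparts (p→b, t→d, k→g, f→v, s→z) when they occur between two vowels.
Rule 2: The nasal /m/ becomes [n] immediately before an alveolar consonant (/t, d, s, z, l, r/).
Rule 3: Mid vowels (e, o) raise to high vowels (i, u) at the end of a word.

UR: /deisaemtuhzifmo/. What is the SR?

Rule 1 (intervocalic voicing): /s/ is a voiceless obstruent between vowels /i/ and /a/, so it voices to [z]. /deisaemtuhzifmo/ → deizaemtuhzifmo.
Rule 2 (nasal place assimilation): /m/ precedes the alveolar consonant /t/, so it assimilates in place to [n]. /deizaemtuhzifmo/ → deizaentuhzifmo.
Rule 3 (final vowel raising): /o/ is a mid vowel in word-final position, so it raises to [u]. /deizaentuhzifmo/ → deizaentuhzifmu.

deizaentuhzifmu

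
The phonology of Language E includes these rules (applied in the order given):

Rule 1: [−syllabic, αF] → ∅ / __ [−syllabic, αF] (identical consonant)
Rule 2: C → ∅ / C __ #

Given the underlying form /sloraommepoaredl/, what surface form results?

sloraomepoared

Rule 1 (degemination): /mm/ is a geminate; the first /m/ deletes. /sloraommepoaredl/ → sloraomepoaredl.
Rule 2 (final cluster simplification): /l/ is the second consonant of a word-final cluster /dl/, so it deletes. /sloraomepoaredl/ → sloraomepoared.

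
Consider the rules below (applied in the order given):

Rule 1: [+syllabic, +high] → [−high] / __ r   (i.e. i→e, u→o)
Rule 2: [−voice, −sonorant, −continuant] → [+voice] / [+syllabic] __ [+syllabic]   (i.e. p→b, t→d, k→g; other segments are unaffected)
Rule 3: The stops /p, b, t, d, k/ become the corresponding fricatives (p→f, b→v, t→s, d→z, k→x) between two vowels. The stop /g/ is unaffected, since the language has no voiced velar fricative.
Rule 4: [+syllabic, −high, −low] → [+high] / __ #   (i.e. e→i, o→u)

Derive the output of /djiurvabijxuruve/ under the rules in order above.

djiorvavijxoruvi

Rule 1 (pre-rhotic lowering): /u/ is a high vowel immediately before /r/, so it lowers to [o]. /u/ is a high vowel immediately before /r/, so it lowers to [o]. /djiurvabijxuruve/ → djiorvabijxoruve.
Rule 2 (intervocalic voicing): no segment meets the environment; /djiorvabijxoruve/ is unchanged.
Rule 3 (intervocalic spirantization): /b/ is a stop between vowels /a/ and /i/, so it spirantizes to the fricative [v]. /djiorvabijxoruve/ → djiorvavijxoruve.
Rule 4 (final vowel raising): /e/ is a mid vowel in word-final position, so it raises to [i]. /djiorvavijxoruve/ → djiorvavijxoruvi.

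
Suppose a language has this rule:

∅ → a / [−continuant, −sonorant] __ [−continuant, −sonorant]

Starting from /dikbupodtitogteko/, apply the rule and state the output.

dikabupodatitogateko

/k/ and /b/ form a stop–stop cluster, so [a] is inserted between them.
/d/ and /t/ form a stop–stop cluster, so [a] is inserted between them.
/g/ and /t/ form a stop–stop cluster, so [a] is inserted between them.
Surface form: [dikabupodatitogateko].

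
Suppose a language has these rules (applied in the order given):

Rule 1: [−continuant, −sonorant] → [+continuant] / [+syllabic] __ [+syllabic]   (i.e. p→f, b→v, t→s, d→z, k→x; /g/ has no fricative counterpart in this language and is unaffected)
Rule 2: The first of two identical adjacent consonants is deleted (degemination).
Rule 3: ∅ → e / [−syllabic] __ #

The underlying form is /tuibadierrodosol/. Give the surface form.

tuivazierozosole

Rule 1 (intervocalic spirantization): /b/ is a stop between vowels /i/ and /a/, so it spirantizes to the fricative [v]. /d/ is a stop between vowels /a/ and /i/, so it spirantizes to the fricative [z]. /d/ is a stop between vowels /o/ and /o/, so it spirantizes to the fricative [z]. /tuibadierrodosol/ → tuivazierrozosol.
Rule 2 (degemination): /rr/ is a geminate; the first /r/ deletes. /tuivazierrozosol/ → tuivazierozosol.
Rule 3 (final e-epenthesis): the form ends in the consonant /l/, so [e] is inserted word-finally. /tuivazierozosol/ → tuivazierozosole.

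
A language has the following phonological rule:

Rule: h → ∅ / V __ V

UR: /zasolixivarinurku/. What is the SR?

No segment of /zasolixivarinurku/ meets the structural description of the rule, so the form surfaces unchanged.

zasolixivarinurku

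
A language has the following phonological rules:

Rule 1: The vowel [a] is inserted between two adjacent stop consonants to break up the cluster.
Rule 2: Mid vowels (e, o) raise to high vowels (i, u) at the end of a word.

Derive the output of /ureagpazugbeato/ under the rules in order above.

ureagapazugabeatu

Rule 1 (stop-cluster a-epenthesis): /g/ and /p/ form a stop–stop cluster, so [a] is inserted between them. /g/ and /b/ form a stop–stop cluster, so [a] is inserted between them. /ureagpazugbeato/ → ureagapazugabeato.
Rule 2 (final vowel raising): /o/ is a mid vowel in word-final position, so it raises to [u]. /ureagapazugabeato/ → ureagapazugabeatu.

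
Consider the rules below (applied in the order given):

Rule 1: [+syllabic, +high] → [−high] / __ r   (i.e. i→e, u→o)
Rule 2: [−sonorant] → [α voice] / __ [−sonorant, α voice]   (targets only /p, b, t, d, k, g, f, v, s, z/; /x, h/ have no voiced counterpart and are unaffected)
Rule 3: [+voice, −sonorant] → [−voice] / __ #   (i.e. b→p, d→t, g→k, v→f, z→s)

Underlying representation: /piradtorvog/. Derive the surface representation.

perattorvok

Rule 1 (pre-rhotic lowering): /i/ is a high vowel immediately before /r/, so it lowers to [e]. /piradtorvog/ → peradtorvog.
Rule 2 (regressive voicing assimilation): /d/ precedes the voiceless obstruent /t/, so it devoices to [t] by assimilation. /peradtorvog/ → perattorvog.
Rule 3 (final devoicing): /g/ is a voiced obstruent in word-final position, so it devoices to [k]. /perattorvog/ → perattorvok.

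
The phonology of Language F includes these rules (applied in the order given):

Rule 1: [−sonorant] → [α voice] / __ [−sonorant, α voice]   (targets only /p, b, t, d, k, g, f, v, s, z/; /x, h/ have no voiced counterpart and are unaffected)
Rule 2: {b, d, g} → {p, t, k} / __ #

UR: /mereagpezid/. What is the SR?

Rule 1 (regressive voicing assimilation): /g/ precedes the voiceless obstruent /p/, so it devoices to [k] by assimilation. /mereagpezid/ → mereakpezid.
Rule 2 (final devoicing): /d/ is a voiced stop in word-final position, so it devoices to [t]. /mereakpezid/ → mereakpezit.

mereakpezit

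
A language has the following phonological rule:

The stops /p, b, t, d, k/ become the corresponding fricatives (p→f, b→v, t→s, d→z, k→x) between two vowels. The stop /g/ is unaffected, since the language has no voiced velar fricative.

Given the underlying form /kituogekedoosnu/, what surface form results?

kisuogexezoosnu

Scanning /kituogekedoosnu/: /k/ at position 1 is not in the conditioning environment; /t/ is a stop between vowels /i/ and /u/, so it spirantizes to the fricative [s]; /k/ is a stop between vowels /e/ and /e/, so it spirantizes to the fricative [x]; /d/ is a stop between vowels /e/ and /o/, so it spirantizes to the fricative [z].
Result: [kisuogexezoosnu].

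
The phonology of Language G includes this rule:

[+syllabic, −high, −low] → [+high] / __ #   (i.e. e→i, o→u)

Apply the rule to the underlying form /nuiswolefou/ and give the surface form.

No segment of /nuiswolefou/ meets the structural description of the rule, so the form surfaces unchanged.

nuiswolefou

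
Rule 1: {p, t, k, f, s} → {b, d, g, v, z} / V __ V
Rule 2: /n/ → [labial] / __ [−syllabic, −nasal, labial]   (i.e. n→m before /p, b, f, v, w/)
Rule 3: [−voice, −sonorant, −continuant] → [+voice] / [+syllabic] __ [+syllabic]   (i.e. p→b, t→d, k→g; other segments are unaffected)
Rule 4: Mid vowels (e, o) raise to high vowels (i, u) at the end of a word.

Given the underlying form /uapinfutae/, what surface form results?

uabimfudai

Rule 1 (intervocalic voicing): /p/ is a voiceless obstruent between vowels /a/ and /i/, so it voices to [b]. /t/ is a voiceless obstruent between vowels /u/ and /a/, so it voices to [d]. /uapinfutae/ → uabinfudae.
Rule 2 (nasal place assimilation): /n/ precedes the labial consonant /f/, so it assimilates in place to [m]. /uabinfudae/ → uabimfudae.
Rule 3 (intervocalic voicing): no segment meets the environment; /uabimfudae/ is unchanged.
Rule 4 (final vowel raising): /e/ is a mid vowel in word-final position, so it raises to [i]. /uabimfudae/ → uabimfudai.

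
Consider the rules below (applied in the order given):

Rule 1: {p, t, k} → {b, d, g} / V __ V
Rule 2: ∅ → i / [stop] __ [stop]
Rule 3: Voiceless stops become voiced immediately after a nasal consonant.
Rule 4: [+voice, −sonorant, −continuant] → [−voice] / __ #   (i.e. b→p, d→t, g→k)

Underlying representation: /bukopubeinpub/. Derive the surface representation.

bugobubeinbup

Rule 1 (intervocalic voicing): /k/ is a voiceless stop between vowels /u/ and /o/, so it voices to [g]. /p/ is a voiceless stop between vowels /o/ and /u/, so it voices to [b]. /bukopubeinpub/ → bugobubeinpub.
Rule 2 (stop-cluster i-epenthesis): no segment meets the environment; /bugobubeinpub/ is unchanged.
Rule 3 (post-nasal voicing): /p/ is a voiceless stop immediately after the nasal /n/, so it voices to [b]. /bugobubeinpub/ → bugobubeinbub.
Rule 4 (final devoicing): /b/ is a voiced stop in word-final position, so it devoices to [p]. /bugobubeinbub/ → bugobubeinbup.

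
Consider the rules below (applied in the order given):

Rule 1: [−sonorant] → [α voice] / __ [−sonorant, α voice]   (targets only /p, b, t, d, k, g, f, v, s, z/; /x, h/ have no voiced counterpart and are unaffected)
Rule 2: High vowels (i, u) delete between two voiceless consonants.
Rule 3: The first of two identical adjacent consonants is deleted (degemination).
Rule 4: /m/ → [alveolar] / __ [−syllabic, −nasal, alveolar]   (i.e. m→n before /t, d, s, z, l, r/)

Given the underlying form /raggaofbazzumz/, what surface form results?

ragaovbazunz

Rule 1 (regressive voicing assimilation): /f/ precedes the voiced obstruent /b/, so it voices to [v] by assimilation. /raggaofbazzumz/ → raggaovbazzumz.
Rule 2 (high vowel syncope): no segment meets the environment; /raggaovbazzumz/ is unchanged.
Rule 3 (degemination): /gg/ is a geminate; the first /g/ deletes. /zz/ is a geminate; the first /z/ deletes. /raggaovbazzumz/ → ragaovbazumz.
Rule 4 (nasal place assimilation): /m/ precedes the alveolar consonant /z/, so it assimilates in place to [n]. /ragaovbazumz/ → ragaovbazunz.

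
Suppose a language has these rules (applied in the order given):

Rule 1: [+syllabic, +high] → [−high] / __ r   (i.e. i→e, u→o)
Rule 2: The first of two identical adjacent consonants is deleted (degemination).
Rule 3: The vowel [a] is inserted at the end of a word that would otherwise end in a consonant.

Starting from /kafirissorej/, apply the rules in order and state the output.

kaferisoreja

Rule 1 (pre-rhotic lowering): /i/ is a high vowel immediately before /r/, so it lowers to [e]. /kafirissorej/ → kaferissorej.
Rule 2 (degemination): /ss/ is a geminate; the first /s/ deletes. /kaferissorej/ → kaferisorej.
Rule 3 (final a-epenthesis): the form ends in the consonant /j/, so [a] is inserted word-finally. /kaferisorej/ → kaferisoreja.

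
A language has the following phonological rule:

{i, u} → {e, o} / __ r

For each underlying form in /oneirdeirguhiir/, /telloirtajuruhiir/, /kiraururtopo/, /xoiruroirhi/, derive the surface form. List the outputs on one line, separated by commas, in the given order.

/oneirdeirguhiir/: /i/ is a high vowel immediately before /r/, so it lowers to [e]. /i/ is a high vowel immediately before /r/, so it lowers to [e]. /i/ is a high vowel immediately before /r/, so it lowers to [e]. → [oneerdeerguhier].
/telloirtajuruhiir/: /i/ is a high vowel immediately before /r/, so it lowers to [e]. /u/ is a high vowel immediately before /r/, so it lowers to [o]. /i/ is a high vowel immediately before /r/, so it lowers to [e]. → [telloertajoruhier].
/kiraururtopo/: /i/ is a high vowel immediately before /r/, so it lowers to [e]. /u/ is a high vowel immediately before /r/, so it lowers to [o]. /u/ is a high vowel immediately before /r/, so it lowers to [o]. → [keraorortopo].
/xoiruroirhi/: /i/ is a high vowel immediately before /r/, so it lowers to [e]. /u/ is a high vowel immediately before /r/, so it lowers to [o]. /i/ is a high vowel immediately before /r/, so it lowers to [e]. → [xoeroroerhi].

oneerdeerguhier, telloertajoruhier, keraorortopo, xoeroroerhi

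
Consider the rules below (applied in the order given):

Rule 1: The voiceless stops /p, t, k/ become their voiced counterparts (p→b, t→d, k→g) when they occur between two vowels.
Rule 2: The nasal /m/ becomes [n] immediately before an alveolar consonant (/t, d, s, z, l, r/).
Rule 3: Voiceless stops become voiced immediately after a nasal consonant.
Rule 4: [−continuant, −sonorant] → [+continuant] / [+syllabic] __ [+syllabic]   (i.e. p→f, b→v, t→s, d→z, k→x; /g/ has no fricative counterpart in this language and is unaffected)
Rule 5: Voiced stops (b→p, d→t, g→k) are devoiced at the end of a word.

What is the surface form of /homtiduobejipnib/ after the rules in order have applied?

Rule 1 (intervocalic voicing): no segment meets the environment; /homtiduobejipnib/ is unchanged.
Rule 2 (nasal place assimilation): /m/ precedes the alveolar consonant /t/, so it assimilates in place to [n]. /homtiduobejipnib/ → hontiduobejipnib.
Rule 3 (post-nasal voicing): /t/ is a voiceless stop immediately after the nasal /n/, so it voices to [d]. /hontiduobejipnib/ → hondiduobejipnib.
Rule 4 (intervocalic spirantization): /d/ is a stop between vowels /i/ and /u/, so it spirantizes to the fricative [z]. /b/ is a stop between vowels /o/ and /e/, so it spirantizes to the fricative [v]. /hondiduobejipnib/ → hondizuovejipnib.
Rule 5 (final devoicing): /b/ is a voiced stop in word-final position, so it devoices to [p]. /hondizuovejipnib/ → hondizuovejipnip.

hondizuovejipnip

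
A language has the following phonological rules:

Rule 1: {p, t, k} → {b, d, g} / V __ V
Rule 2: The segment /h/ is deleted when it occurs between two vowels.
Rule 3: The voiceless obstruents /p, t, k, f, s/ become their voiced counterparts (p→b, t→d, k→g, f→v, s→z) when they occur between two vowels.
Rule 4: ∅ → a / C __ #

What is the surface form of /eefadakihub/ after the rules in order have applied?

Rule 1 (intervocalic voicing): /k/ is a voiceless stop between vowels /a/ and /i/, so it voices to [g]. /eefadakihub/ → eefadagihub.
Rule 2 (intervocalic h-deletion): /h/ occurs between vowels /i/ and /u/, so it deletes. /eefadagihub/ → eefadagiub.
Rule 3 (intervocalic voicing): /f/ is a voiceless obstruent between vowels /e/ and /a/, so it voices to [v]. /eefadagiub/ → eevadagiub.
Rule 4 (final a-epenthesis): the form ends in the consonant /b/, so [a] is inserted word-finally. /eevadagiub/ → eevadagiuba.

eevadagiuba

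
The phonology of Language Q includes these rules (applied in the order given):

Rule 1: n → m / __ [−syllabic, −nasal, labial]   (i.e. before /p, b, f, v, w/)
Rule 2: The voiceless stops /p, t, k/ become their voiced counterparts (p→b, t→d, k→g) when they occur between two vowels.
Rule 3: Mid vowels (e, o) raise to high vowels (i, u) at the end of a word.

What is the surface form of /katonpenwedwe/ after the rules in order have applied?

Rule 1 (nasal place assimilation): /n/ precedes the labial consonant /p/, so it assimilates in place to [m]. /n/ precedes the labial consonant /w/, so it assimilates in place to [m]. /katonpenwedwe/ → katompemwedwe.
Rule 2 (intervocalic voicing): /t/ is a voiceless stop between vowels /a/ and /o/, so it voices to [d]. /katompemwedwe/ → kadompemwedwe.
Rule 3 (final vowel raising): /e/ is a mid vowel in word-final position, so it raises to [i]. /kadompemwedwe/ → kadompemwedwi.

kadompemwedwi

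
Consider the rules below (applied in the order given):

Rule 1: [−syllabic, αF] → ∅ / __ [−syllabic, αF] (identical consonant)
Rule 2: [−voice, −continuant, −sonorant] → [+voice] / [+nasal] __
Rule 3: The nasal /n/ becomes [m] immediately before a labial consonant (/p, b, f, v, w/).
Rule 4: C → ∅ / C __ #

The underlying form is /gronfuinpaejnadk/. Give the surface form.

Rule 1 (degemination): no segment meets the environment; /gronfuinpaejnadk/ is unchanged.
Rule 2 (post-nasal voicing): /p/ is a voiceless stop immediately after the nasal /n/, so it voices to [b]. /gronfuinpaejnadk/ → gronfuinbaejnadk.
Rule 3 (nasal place assimilation): /n/ precedes the labial consonant /f/, so it assimilates in place to [m]. /n/ precedes the labial consonant /b/, so it assimilates in place to [m]. /gronfuinbaejnadk/ → gromfuimbaejnadk.
Rule 4 (final cluster simplification): /k/ is the second consonant of a word-final cluster /dk/, so it deletes. /gromfuimbaejnadk/ → gromfuimbaejnad.

gromfuimbaejnad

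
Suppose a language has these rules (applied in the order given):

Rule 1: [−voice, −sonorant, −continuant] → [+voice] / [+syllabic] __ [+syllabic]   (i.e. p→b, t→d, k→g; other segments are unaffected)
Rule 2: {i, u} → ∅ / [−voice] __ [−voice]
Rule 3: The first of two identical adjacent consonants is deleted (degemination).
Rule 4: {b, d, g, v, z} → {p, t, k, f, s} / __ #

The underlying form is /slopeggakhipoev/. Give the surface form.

slobegakhiboef

Rule 1 (intervocalic voicing): /p/ is a voiceless stop between vowels /o/ and /e/, so it voices to [b]. /p/ is a voiceless stop between vowels /i/ and /o/, so it voices to [b]. /slopeggakhipoev/ → slobeggakhiboev.
Rule 2 (high vowel syncope): no segment meets the environment; /slobeggakhiboev/ is unchanged.
Rule 3 (degemination): /gg/ is a geminate; the first /g/ deletes. /slobeggakhiboev/ → slobegakhiboev.
Rule 4 (final devoicing): /v/ is a voiced obstruent in word-final position, so it devoices to [f]. /slobegakhiboev/ → slobegakhiboef.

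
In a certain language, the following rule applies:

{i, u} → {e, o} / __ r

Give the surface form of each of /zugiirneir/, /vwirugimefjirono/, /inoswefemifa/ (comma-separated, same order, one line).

zugierneer, vwerugimefjerono, inoswefemifa

/zugiirneir/: /i/ is a high vowel immediately before /r/, so it lowers to [e]. /i/ is a high vowel immediately before /r/, so it lowers to [e]. → [zugierneer].
/vwirugimefjirono/: /i/ is a high vowel immediately before /r/, so it lowers to [e]. /i/ is a high vowel immediately before /r/, so it lowers to [e]. → [vwerugimefjerono].
/inoswefemifa/: the rule's environment is not met; surfaces unchanged as [inoswefemifa].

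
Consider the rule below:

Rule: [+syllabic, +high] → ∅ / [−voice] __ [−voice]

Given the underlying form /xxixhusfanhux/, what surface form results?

xxxhsfanhx

/i/ is a high vowel flanked by voiceless consonants /x/ and /x/, so it deletes.
/u/ is a high vowel flanked by voiceless consonants /h/ and /s/, so it deletes.
/u/ is a high vowel flanked by voiceless consonants /h/ and /x/, so it deletes.
Surface form: [xxxhsfanhx].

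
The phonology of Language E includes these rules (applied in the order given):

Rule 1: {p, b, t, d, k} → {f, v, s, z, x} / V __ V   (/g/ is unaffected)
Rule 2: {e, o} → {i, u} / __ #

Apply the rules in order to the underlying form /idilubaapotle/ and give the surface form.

iziluvaafotli

Rule 1 (intervocalic spirantization): /d/ is a stop between vowels /i/ and /i/, so it spirantizes to the fricative [z]. /b/ is a stop between vowels /u/ and /a/, so it spirantizes to the fricative [v]. /p/ is a stop between vowels /a/ and /o/, so it spirantizes to the fricative [f]. /idilubaapotle/ → iziluvaafotle.
Rule 2 (final vowel raising): /e/ is a mid vowel in word-final position, so it raises to [i]. /iziluvaafotle/ → iziluvaafotli.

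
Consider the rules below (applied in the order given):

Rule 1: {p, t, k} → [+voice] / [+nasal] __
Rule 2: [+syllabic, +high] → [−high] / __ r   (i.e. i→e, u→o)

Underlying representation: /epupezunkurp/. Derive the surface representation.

epupezungorp

Rule 1 (post-nasal voicing): /k/ is a voiceless stop immediately after the nasal /n/, so it voices to [g]. /epupezunkurp/ → epupezungurp.
Rule 2 (pre-rhotic lowering): /u/ is a high vowel immediately before /r/, so it lowers to [o]. /epupezungurp/ → epupezungorp.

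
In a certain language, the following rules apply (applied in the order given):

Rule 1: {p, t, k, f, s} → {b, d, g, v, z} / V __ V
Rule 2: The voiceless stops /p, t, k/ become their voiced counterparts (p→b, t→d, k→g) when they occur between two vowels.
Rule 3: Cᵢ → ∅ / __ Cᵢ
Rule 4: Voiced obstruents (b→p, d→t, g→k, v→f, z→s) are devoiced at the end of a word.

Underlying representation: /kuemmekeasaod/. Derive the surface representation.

kuemegeazaot

Rule 1 (intervocalic voicing): /k/ is a voiceless obstruent between vowels /e/ and /e/, so it voices to [g]. /s/ is a voiceless obstruent between vowels /a/ and /a/, so it voices to [z]. /kuemmekeasaod/ → kuemmegeazaod.
Rule 2 (intervocalic voicing): no segment meets the environment; /kuemmegeazaod/ is unchanged.
Rule 3 (degemination): /mm/ is a geminate; the first /m/ deletes. /kuemmegeazaod/ → kuemegeazaod.
Rule 4 (final devoicing): /d/ is a voiced obstruent in word-final position, so it devoices to [t]. /kuemegeazaod/ → kuemegeazaot.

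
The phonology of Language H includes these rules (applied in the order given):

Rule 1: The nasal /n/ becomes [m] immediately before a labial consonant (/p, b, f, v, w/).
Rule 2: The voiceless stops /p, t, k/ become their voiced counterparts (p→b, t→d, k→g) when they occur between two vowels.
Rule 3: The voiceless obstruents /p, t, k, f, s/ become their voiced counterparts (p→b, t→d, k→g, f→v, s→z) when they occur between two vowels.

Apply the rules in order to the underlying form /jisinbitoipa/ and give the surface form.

Rule 1 (nasal place assimilation): /n/ precedes the labial consonant /b/, so it assimilates in place to [m]. /jisinbitoipa/ → jisimbitoipa.
Rule 2 (intervocalic voicing): /t/ is a voiceless stop between vowels /i/ and /o/, so it voices to [d]. /p/ is a voiceless stop between vowels /i/ and /a/, so it voices to [b]. /jisimbitoipa/ → jisimbidoiba.
Rule 3 (intervocalic voicing): /s/ is a voiceless obstruent between vowels /i/ and /i/, so it voices to [z]. /jisimbidoiba/ → jizimbidoiba.

jizimbidoiba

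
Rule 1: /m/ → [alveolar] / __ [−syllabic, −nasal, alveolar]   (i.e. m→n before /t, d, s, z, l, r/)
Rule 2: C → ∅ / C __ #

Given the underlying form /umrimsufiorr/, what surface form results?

Rule 1 (nasal place assimilation): /m/ precedes the alveolar consonant /r/, so it assimilates in place to [n]. /m/ precedes the alveolar consonant /s/, so it assimilates in place to [n]. /umrimsufiorr/ → unrinsufiorr.
Rule 2 (final cluster simplification): /r/ is the second consonant of a word-final cluster /rr/, so it deletes. /unrinsufiorr/ → unrinsufior.

unrinsufior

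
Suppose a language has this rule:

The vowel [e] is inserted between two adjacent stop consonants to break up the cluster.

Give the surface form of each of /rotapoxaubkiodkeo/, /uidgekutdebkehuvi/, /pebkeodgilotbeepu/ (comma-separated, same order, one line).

/rotapoxaubkiodkeo/: /b/ and /k/ form a stop–stop cluster, so [e] is inserted between them. /d/ and /k/ form a stop–stop cluster, so [e] is inserted between them. → [rotapoxaubekiodekeo].
/uidgekutdebkehuvi/: /d/ and /g/ form a stop–stop cluster, so [e] is inserted between them. /t/ and /d/ form a stop–stop cluster, so [e] is inserted between them. /b/ and /k/ form a stop–stop cluster, so [e] is inserted between them. → [uidegekutedebekehuvi].
/pebkeodgilotbeepu/: /b/ and /k/ form a stop–stop cluster, so [e] is inserted between them. /d/ and /g/ form a stop–stop cluster, so [e] is inserted between them. /t/ and /b/ form a stop–stop cluster, so [e] is inserted between them. → [pebekeodegilotebeepu].

rotapoxaubekiodekeo, uidegekutedebekehuvi, pebekeodegilotebeepu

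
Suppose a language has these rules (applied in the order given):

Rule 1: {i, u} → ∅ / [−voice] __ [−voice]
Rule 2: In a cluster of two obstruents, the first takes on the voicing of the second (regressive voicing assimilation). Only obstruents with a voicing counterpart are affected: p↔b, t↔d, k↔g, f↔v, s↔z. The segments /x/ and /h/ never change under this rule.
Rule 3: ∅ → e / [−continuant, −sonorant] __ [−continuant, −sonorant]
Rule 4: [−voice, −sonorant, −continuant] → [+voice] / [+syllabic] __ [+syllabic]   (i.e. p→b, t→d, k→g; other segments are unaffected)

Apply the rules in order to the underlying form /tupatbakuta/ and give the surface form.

Rule 1 (high vowel syncope): /u/ is a high vowel flanked by voiceless consonants /t/ and /p/, so it deletes. /u/ is a high vowel flanked by voiceless consonants /k/ and /t/, so it deletes. /tupatbakuta/ → tpatbakta.
Rule 2 (regressive voicing assimilation): /t/ precedes the voiced obstruent /b/, so it voices to [d] by assimilation. /tpatbakta/ → tpadbakta.
Rule 3 (stop-cluster e-epenthesis): /t/ and /p/ form a stop–stop cluster, so [e] is inserted between them. /d/ and /b/ form a stop–stop cluster, so [e] is inserted between them. /k/ and /t/ form a stop–stop cluster, so [e] is inserted between them. /tpadbakta/ → tepadebaketa.
Rule 4 (intervocalic voicing): /p/ is a voiceless stop between vowels /e/ and /a/, so it voices to [b]. /k/ is a voiceless stop between vowels /a/ and /e/, so it voices to [g]. /t/ is a voiceless stop between vowels /e/ and /a/, so it voices to [d]. /tepadebaketa/ → tebadebageda.

tebadebageda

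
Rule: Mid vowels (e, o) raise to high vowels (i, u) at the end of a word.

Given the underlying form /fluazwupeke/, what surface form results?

fluazwupeki

/e/ is a mid vowel in word-final position, so it raises to [i].
Surface form: [fluazwupeki].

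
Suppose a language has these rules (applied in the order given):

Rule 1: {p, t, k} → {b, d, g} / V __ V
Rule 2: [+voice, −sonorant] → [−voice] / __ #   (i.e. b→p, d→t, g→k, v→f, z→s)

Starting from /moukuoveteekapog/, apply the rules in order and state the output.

Rule 1 (intervocalic voicing): /k/ is a voiceless stop between vowels /u/ and /u/, so it voices to [g]. /t/ is a voiceless stop between vowels /e/ and /e/, so it voices to [d]. /k/ is a voiceless stop between vowels /e/ and /a/, so it voices to [g]. /p/ is a voiceless stop between vowels /a/ and /o/, so it voices to [b]. /moukuoveteekapog/ → mouguovedeegabog.
Rule 2 (final devoicing): /g/ is a voiced obstruent in word-final position, so it devoices to [k]. /mouguovedeegabog/ → mouguovedeegabok.

mouguovedeegabok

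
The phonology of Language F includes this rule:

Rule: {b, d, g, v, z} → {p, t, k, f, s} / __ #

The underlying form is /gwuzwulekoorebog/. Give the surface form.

Scanning /gwuzwulekoorebog/: /g/ at position 1 is not in the conditioning environment; /z/ at position 4 is not in the conditioning environment; /b/ at position 14 is not in the conditioning environment; /g/ is a voiced obstruent in word-final position, so it devoices to [k].
Result: [gwuzwulekoorebok].

gwuzwulekoorebok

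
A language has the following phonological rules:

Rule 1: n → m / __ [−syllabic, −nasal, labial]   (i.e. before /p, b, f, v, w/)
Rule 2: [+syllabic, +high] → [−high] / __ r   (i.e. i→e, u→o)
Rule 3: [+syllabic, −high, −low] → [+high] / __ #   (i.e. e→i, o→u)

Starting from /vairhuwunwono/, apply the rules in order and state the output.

vaerhuwumwonu

Rule 1 (nasal place assimilation): /n/ precedes the labial consonant /w/, so it assimilates in place to [m]. /vairhuwunwono/ → vairhuwumwono.
Rule 2 (pre-rhotic lowering): /i/ is a high vowel immediately before /r/, so it lowers to [e]. /vairhuwumwono/ → vaerhuwumwono.
Rule 3 (final vowel raising): /o/ is a mid vowel in word-final position, so it raises to [u]. /vaerhuwumwono/ → vaerhuwumwonu.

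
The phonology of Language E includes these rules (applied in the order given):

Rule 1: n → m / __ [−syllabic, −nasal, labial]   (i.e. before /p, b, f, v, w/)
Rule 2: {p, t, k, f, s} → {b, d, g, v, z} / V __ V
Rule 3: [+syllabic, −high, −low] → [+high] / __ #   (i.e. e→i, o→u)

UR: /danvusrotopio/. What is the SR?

Rule 1 (nasal place assimilation): /n/ precedes the labial consonant /v/, so it assimilates in place to [m]. /danvusrotopio/ → damvusrotopio.
Rule 2 (intervocalic voicing): /t/ is a voiceless obstruent between vowels /o/ and /o/, so it voices to [d]. /p/ is a voiceless obstruent between vowels /o/ and /i/, so it voices to [b]. /damvusrotopio/ → damvusrodobio.
Rule 3 (final vowel raising): /o/ is a mid vowel in word-final position, so it raises to [u]. /damvusrodobio/ → damvusrodobiu.

damvusrodobiu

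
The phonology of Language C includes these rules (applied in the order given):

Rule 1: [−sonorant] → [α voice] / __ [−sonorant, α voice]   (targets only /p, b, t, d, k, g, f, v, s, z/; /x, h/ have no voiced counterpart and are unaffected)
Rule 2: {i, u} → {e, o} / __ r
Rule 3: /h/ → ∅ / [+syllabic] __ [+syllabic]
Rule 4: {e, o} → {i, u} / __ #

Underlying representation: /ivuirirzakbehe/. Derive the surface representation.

ivuererzagbei

Rule 1 (regressive voicing assimilation): /k/ precedes the voiced obstruent /b/, so it voices to [g] by assimilation. /ivuirirzakbehe/ → ivuirirzagbehe.
Rule 2 (pre-rhotic lowering): /i/ is a high vowel immediately before /r/, so it lowers to [e]. /i/ is a high vowel immediately before /r/, so it lowers to [e]. /ivuirirzagbehe/ → ivuererzagbehe.
Rule 3 (intervocalic h-deletion): /h/ occurs between vowels /e/ and /e/, so it deletes. /ivuererzagbehe/ → ivuererzagbee.
Rule 4 (final vowel raising): /e/ is a mid vowel in word-final position, so it raises to [i]. /ivuererzagbee/ → ivuererzagbei.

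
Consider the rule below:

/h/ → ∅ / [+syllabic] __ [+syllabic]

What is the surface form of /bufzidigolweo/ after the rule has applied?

No segment of /bufzidigolweo/ meets the structural description of the rule, so the form surfaces unchanged.

bufzidigolweo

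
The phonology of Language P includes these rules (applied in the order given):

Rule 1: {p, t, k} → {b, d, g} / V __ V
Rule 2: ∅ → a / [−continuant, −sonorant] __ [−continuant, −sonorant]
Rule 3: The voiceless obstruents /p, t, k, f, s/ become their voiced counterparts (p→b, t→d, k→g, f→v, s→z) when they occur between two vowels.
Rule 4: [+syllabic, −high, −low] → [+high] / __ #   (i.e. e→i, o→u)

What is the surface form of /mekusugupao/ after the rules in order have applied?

Rule 1 (intervocalic voicing): /k/ is a voiceless stop between vowels /e/ and /u/, so it voices to [g]. /p/ is a voiceless stop between vowels /u/ and /a/, so it voices to [b]. /mekusugupao/ → megusugubao.
Rule 2 (stop-cluster a-epenthesis): no segment meets the environment; /megusugubao/ is unchanged.
Rule 3 (intervocalic voicing): /s/ is a voiceless obstruent between vowels /u/ and /u/, so it voices to [z]. /megusugubao/ → meguzugubao.
Rule 4 (final vowel raising): /o/ is a mid vowel in word-final position, so it raises to [u]. /meguzugubao/ → meguzugubau.

meguzugubau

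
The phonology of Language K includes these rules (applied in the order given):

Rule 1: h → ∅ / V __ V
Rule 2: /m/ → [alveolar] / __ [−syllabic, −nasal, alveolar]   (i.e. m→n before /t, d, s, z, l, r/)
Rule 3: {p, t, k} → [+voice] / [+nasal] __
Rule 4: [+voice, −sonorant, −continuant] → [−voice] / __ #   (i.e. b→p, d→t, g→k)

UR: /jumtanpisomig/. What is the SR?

jundanbisomik

Rule 1 (intervocalic h-deletion): no segment meets the environment; /jumtanpisomig/ is unchanged.
Rule 2 (nasal place assimilation): /m/ precedes the alveolar consonant /t/, so it assimilates in place to [n]. /jumtanpisomig/ → juntanpisomig.
Rule 3 (post-nasal voicing): /t/ is a voiceless stop immediately after the nasal /n/, so it voices to [d]. /p/ is a voiceless stop immediately after the nasal /n/, so it voices to [b]. /juntanpisomig/ → jundanbisomig.
Rule 4 (final devoicing): /g/ is a voiced stop in word-final position, so it devoices to [k]. /jundanbisomig/ → jundanbisomik.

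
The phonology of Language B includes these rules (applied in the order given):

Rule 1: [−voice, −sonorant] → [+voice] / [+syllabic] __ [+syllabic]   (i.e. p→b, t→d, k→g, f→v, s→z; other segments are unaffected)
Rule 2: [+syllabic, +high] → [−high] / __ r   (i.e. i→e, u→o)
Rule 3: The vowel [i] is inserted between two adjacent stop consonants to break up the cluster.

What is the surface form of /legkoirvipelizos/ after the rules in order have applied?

legikoervibelizos

Rule 1 (intervocalic voicing): /p/ is a voiceless obstruent between vowels /i/ and /e/, so it voices to [b]. /legkoirvipelizos/ → legkoirvibelizos.
Rule 2 (pre-rhotic lowering): /i/ is a high vowel immediately before /r/, so it lowers to [e]. /legkoirvibelizos/ → legkoervibelizos.
Rule 3 (stop-cluster i-epenthesis): /g/ and /k/ form a stop–stop cluster, so [i] is inserted between them. /legkoervibelizos/ → legikoervibelizos.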